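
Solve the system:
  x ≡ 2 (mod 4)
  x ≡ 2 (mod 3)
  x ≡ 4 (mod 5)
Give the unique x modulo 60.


Moduli 4, 3, 5 are pairwise coprime; by CRT there is a unique solution modulo M = 4 · 3 · 5 = 60.
Solve pairwise, accumulating the modulus:
  Start with x ≡ 2 (mod 4).
  Combine with x ≡ 2 (mod 3): since gcd(4, 3) = 1, we get a unique residue mod 12.
    Write x = 2 + 4·t and substitute into x ≡ 2 (mod 3): 4·t ≡ 2 − 2 = 0 (mod 3).
    Reduce coefficients mod 3: 1·t ≡ 0 (mod 3).
    So t ≡ 0 (mod 3).
    Then x = 2 + 4·0 = 2, valid modulo lcm(4, 3) = 12: x ≡ 2 (mod 12).
  Combine with x ≡ 4 (mod 5): since gcd(12, 5) = 1, we get a unique residue mod 60.
    Write x = 2 + 12·t and substitute into x ≡ 4 (mod 5): 12·t ≡ 4 − 2 = 2 (mod 5).
    Reduce coefficients mod 5: 2·t ≡ 2 (mod 5).
    The inverse of 2 mod 5 is 3 (since 2·3 = 6 = 1·5 + 1), so t ≡ 3·2 = 6 ≡ 1 (mod 5).
    Then x = 2 + 12·1 = 14, valid modulo lcm(12, 5) = 60: x ≡ 14 (mod 60).
Verify: 14 mod 4 = 2 ✓, 14 mod 3 = 2 ✓, 14 mod 5 = 4 ✓.

x ≡ 14 (mod 60).


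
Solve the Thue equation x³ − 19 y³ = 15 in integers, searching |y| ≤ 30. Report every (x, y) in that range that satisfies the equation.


The equation is x³ - 19y³ = 15. For fixed y, x³ = 19·y³ + 15, so a solution requires the RHS to be a perfect cube.
Strategy: iterate y from -30 to 30, compute RHS = 19·y³ + 15, and check whether it is a (positive or negative) perfect cube.
Check small values of y:
  y = 0: RHS = 15 is not a perfect cube.
  y = 1: RHS = 34 is not a perfect cube.
  y = -1: RHS = -4 is not a perfect cube.
  y = 2: RHS = 167 is not a perfect cube.
  y = -2: RHS = -137 is not a perfect cube.
  y = 3: RHS = 528 is not a perfect cube.
  y = -3: RHS = -498 is not a perfect cube.
Continuing the search up to |y| = 30 finds no solutions either.
No (x, y) in the scanned range satisfies the equation.

No integer solutions with |y| ≤ 30.


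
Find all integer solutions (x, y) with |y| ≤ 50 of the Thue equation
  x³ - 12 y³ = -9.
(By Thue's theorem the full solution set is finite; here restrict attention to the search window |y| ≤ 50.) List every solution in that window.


The equation is x³ - 12y³ = -9. For fixed y, x³ = 12·y³ − 9, so a solution requires the RHS to be a perfect cube.
Strategy: iterate y from -50 to 50, compute RHS = 12·y³ − 9, and check whether it is a (positive or negative) perfect cube.
Check small values of y:
  y = 0: RHS = -9 is not a perfect cube.
  y = 1: RHS = 3 is not a perfect cube.
  y = -1: RHS = -21 is not a perfect cube.
  y = 2: RHS = 87 is not a perfect cube.
  y = -2: RHS = -105 is not a perfect cube.
  y = 3: RHS = 315 is not a perfect cube.
  y = -3: RHS = -333 is not a perfect cube.
Continuing the search up to |y| = 50 finds no solutions either.
No (x, y) in the scanned range satisfies the equation.

No integer solutions with |y| ≤ 50.


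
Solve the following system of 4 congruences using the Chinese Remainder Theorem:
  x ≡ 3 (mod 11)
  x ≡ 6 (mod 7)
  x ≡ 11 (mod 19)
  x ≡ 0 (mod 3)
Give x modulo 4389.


Product of moduli M = 11 · 7 · 19 · 3 = 4389.
Merge one congruence at a time:
  Start: x ≡ 3 (mod 11).
  Combine with x ≡ 6 (mod 7); new modulus lcm = 77.
    Write x = 3 + 11·t and substitute into x ≡ 6 (mod 7): 11·t ≡ 6 − 3 = 3 (mod 7).
    Reduce coefficients mod 7: 4·t ≡ 3 (mod 7).
    The inverse of 4 mod 7 is 2 (since 4·2 = 8 = 1·7 + 1), so t ≡ 2·3 = 6 ≡ 6 (mod 7).
    Then x = 3 + 11·6 = 69, valid modulo lcm(11, 7) = 77: x ≡ 69 (mod 77).
  Combine with x ≡ 11 (mod 19); new modulus lcm = 1463.
    Write x = 69 + 77·t and substitute into x ≡ 11 (mod 19): 77·t ≡ 11 − 69 = -58 (mod 19).
    Reduce coefficients mod 19: 1·t ≡ 18 (mod 19).
    So t ≡ 18 (mod 19).
    Then x = 69 + 77·18 = 1455, valid modulo lcm(77, 19) = 1463: x ≡ 1455 (mod 1463).
  Combine with x ≡ 0 (mod 3); new modulus lcm = 4389.
    Write x = 1455 + 1463·t and substitute into x ≡ 0 (mod 3): 1463·t ≡ 0 − 1455 = -1455 (mod 3).
    Reduce coefficients mod 3: 2·t ≡ 0 (mod 3).
    The inverse of 2 mod 3 is 2 (since 2·2 = 4 = 1·3 + 1), so t ≡ 2·0 = 0 ≡ 0 (mod 3).
    Then x = 1455 + 1463·0 = 1455, valid modulo lcm(1463, 3) = 4389: x ≡ 1455 (mod 4389).
Verify against each original: 1455 mod 11 = 3, 1455 mod 7 = 6, 1455 mod 19 = 11, 1455 mod 3 = 0.

x ≡ 1455 (mod 4389).


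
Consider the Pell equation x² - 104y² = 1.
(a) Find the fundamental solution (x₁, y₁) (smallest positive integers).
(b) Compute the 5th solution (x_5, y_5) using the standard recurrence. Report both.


Step 1: Find the fundamental solution (x₁, y₁) of x² - 104y² = 1.
  Expand √104 as a continued fraction. a₀ = ⌊√104⌋ = 10; iterate m_{k+1} = d_k·a_k − m_k, d_{k+1} = (104 − m_{k+1}²)/d_k, a_{k+1} = ⌊(a₀ + m_{k+1})/d_{k+1}⌋ (starting m₀ = 0, d₀ = 1), with convergents p_k = a_k·p_{k-1} + p_{k-2}, q_k = a_k·q_{k-1} + q_{k-2} (p₋₁ = 1, q₋₁ = 0):
  k = 0: a₀ = 10; p₀/q₀ = 10/1; p₀² − 104·q₀² = 100 − 104 = -4.
  k = 1: m = 10, d = 4, a = ⌊(10 + 10)/4⌋ = 5; p/q = (5·10 + 1)/(5·1 + 0) = 51/5; p² − 104·q² = 2601 − 2600 = 1.
  The first convergent with p² − 104·q² = 1 gives the fundamental solution (x₁, y₁) = (51, 5).
Step 2: Apply the recurrence (x_{n+1}, y_{n+1}) = (x₁x_n + 104y₁y_n, x₁y_n + y₁x_n) repeatedly.
  From (x_1, y_1) = (51, 5): x_2 = 51·51 + 104·5·5 = 5201; y_2 = 51·5 + 5·51 = 510.
  From (x_2, y_2) = (5201, 510): x_3 = 51·5201 + 104·5·510 = 530451; y_3 = 51·510 + 5·5201 = 52015.
  From (x_3, y_3) = (530451, 52015): x_4 = 51·530451 + 104·5·52015 = 54100801; y_4 = 51·52015 + 5·530451 = 5305020.
  From (x_4, y_4) = (54100801, 5305020): x_5 = 51·54100801 + 104·5·5305020 = 5517751251; y_5 = 51·5305020 + 5·54100801 = 541060025.
Step 3: Verify x_5² - 104·y_5² = 30445578867912065001 - 30445578867912065000 = 1 (should be 1). ✓

(x_1, y_1) = (51, 5); (x_5, y_5) = (5517751251, 541060025).


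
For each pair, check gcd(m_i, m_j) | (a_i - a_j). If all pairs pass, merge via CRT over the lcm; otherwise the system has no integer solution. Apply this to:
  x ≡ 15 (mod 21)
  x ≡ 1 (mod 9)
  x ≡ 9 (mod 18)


Moduli 21, 9, 18 are not pairwise coprime, so CRT works modulo lcm(m_i) when all pairwise compatibility conditions hold.
Pairwise compatibility: gcd(m_i, m_j) must divide a_i - a_j for every pair.
Merge one congruence at a time:
  Start: x ≡ 15 (mod 21).
  Combine with x ≡ 1 (mod 9): gcd(21, 9) = 3, and 1 - 15 = -14 is NOT divisible by 3.
    ⇒ system is inconsistent (no integer solution).

No solution (the system is inconsistent).


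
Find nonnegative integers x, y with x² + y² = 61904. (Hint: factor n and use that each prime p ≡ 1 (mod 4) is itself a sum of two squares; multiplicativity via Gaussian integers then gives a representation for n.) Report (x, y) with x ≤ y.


Step 1: Factor n = 61904 = 2^4 · 53 · 73.
Step 2: Check the mod-4 condition on each prime factor: 2 = 2 (special); 53 ≡ 1 (mod 4), exponent 1; 73 ≡ 1 (mod 4), exponent 1.
All primes ≡ 3 (mod 4) appear to even exponent (or don't appear), so by the two-squares theorem n IS expressible as a sum of two squares.
Step 3: Build a representation. Group n = k² · m with k = 4 and m = 53 · 73 = 3869 (a product of primes ≡ 1 (mod 4)); a representation of m scales to one of n via (k·x)² + (k·y)² = k²(x² + y²). Each prime p ≡ 1 (mod 4) is itself a sum of two squares; find a² by testing p − a² for a perfect square:
  53: 53 − 1² = 52, 53 − 2² = 49 = 7² ⇒ 53 = 2² + 7².
  73: 73 − 1² = 72, 73 − 2² = 69, 73 − 3² = 64 = 8² ⇒ 73 = 3² + 8².
  Combine using the Brahmagupta–Fibonacci identity (a² + b²)(c² + d²) = (ac − bd)² + (ad + bc)² = (ac + bd)² + (ad − bc)²:
  53 · 73 = 3869: from (2² + 7²)(3² + 8²), take (2·3 − 7·8, 2·8 + 7·3) = (6 − 56, 16 + 21) = (-50, 37); dropping signs (only squares matter) gives (50, 37); check 50² + 37² = 2500 + 1369 = 3869 ✓.
  Scale by k = 4: (4·50, 4·37) = (200, 148).
Step 4: Order so x ≤ y and verify: 148² + 200² = 21904 + 40000 = 61904 = n. ✓

n = 61904 = 148² + 200² (one valid representation with x ≤ y).


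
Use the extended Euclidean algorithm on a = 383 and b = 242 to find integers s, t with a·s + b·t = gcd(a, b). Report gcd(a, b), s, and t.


Euclidean algorithm on (383, 242) — divide until remainder is 0:
  383 = 1 · 242 + 141
  242 = 1 · 141 + 101
  141 = 1 · 101 + 40
  101 = 2 · 40 + 21
  40 = 1 · 21 + 19
  21 = 1 · 19 + 2
  19 = 9 · 2 + 1
  2 = 2 · 1 + 0
gcd(383, 242) = 1.
Track Bezout coefficients alongside the remainders: start with r₀ = 383 = a·1 + b·0 (s = 1, t = 0) and r₁ = 242 = a·0 + b·1 (s = 0, t = 1); each new remainder r_{k+1} = r_{k-1} − q_k·r_k inherits s_{k+1} = s_{k-1} − q_k·s_k, t_{k+1} = t_{k-1} − q_k·t_k, so r_k = a·s_k + b·t_k at every step:
  q = 1: r = 141, s = 1 − 1·0 = 1, t = 0 − 1·1 = -1  (check: 383·1 + 242·(-1) = 141)
  q = 1: r = 101, s = 0 − 1·1 = -1, t = 1 − 1·(-1) = 2  (check: 383·(-1) + 242·2 = 101)
  q = 1: r = 40, s = 1 − 1·(-1) = 2, t = -1 − 1·2 = -3  (check: 383·2 + 242·(-3) = 40)
  q = 2: r = 21, s = -1 − 2·2 = -5, t = 2 − 2·(-3) = 8  (check: 383·(-5) + 242·8 = 21)
  q = 1: r = 19, s = 2 − 1·(-5) = 7, t = -3 − 1·8 = -11  (check: 383·7 + 242·(-11) = 19)
  q = 1: r = 2, s = -5 − 1·7 = -12, t = 8 − 1·(-11) = 19  (check: 383·(-12) + 242·19 = 2)
  q = 9: r = 1, s = 7 − 9·(-12) = 115, t = -11 − 9·19 = -182  (check: 383·115 + 242·(-182) = 1)
The row with r = 1 (the gcd) gives the Bezout coefficients s = 115, t = -182.
Result: 383 · (115) + 242 · (-182) = 1.

gcd(383, 242) = 1; s = 115, t = -182 (check: 383·115 + 242·(-182) = 1).


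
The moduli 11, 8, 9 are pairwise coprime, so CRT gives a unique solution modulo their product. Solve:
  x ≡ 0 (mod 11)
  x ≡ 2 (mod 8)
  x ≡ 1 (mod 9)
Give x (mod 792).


Moduli 11, 8, 9 are pairwise coprime; by CRT there is a unique solution modulo M = 11 · 8 · 9 = 792.
Solve pairwise, accumulating the modulus:
  Start with x ≡ 0 (mod 11).
  Combine with x ≡ 2 (mod 8): since gcd(11, 8) = 1, we get a unique residue mod 88.
    Write x = 0 + 11·t and substitute into x ≡ 2 (mod 8): 11·t ≡ 2 − 0 = 2 (mod 8).
    Reduce coefficients mod 8: 3·t ≡ 2 (mod 8).
    The inverse of 3 mod 8 is 3 (since 3·3 = 9 = 1·8 + 1), so t ≡ 3·2 = 6 ≡ 6 (mod 8).
    Then x = 0 + 11·6 = 66, valid modulo lcm(11, 8) = 88: x ≡ 66 (mod 88).
  Combine with x ≡ 1 (mod 9): since gcd(88, 9) = 1, we get a unique residue mod 792.
    Write x = 66 + 88·t and substitute into x ≡ 1 (mod 9): 88·t ≡ 1 − 66 = -65 (mod 9).
    Reduce coefficients mod 9: 7·t ≡ 7 (mod 9).
    The inverse of 7 mod 9 is 4 (since 7·4 = 28 = 3·9 + 1), so t ≡ 4·7 = 28 ≡ 1 (mod 9).
    Then x = 66 + 88·1 = 154, valid modulo lcm(88, 9) = 792: x ≡ 154 (mod 792).
Verify: 154 mod 11 = 0 ✓, 154 mod 8 = 2 ✓, 154 mod 9 = 1 ✓.

x ≡ 154 (mod 792).


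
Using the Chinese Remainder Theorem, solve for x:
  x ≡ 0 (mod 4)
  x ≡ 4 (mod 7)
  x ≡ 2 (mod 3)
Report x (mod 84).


Moduli 4, 7, 3 are pairwise coprime; by CRT there is a unique solution modulo M = 4 · 7 · 3 = 84.
Solve pairwise, accumulating the modulus:
  Start with x ≡ 0 (mod 4).
  Combine with x ≡ 4 (mod 7): since gcd(4, 7) = 1, we get a unique residue mod 28.
    Write x = 0 + 4·t and substitute into x ≡ 4 (mod 7): 4·t ≡ 4 − 0 = 4 (mod 7).
    The inverse of 4 mod 7 is 2 (since 4·2 = 8 = 1·7 + 1), so t ≡ 2·4 = 8 ≡ 1 (mod 7).
    Then x = 0 + 4·1 = 4, valid modulo lcm(4, 7) = 28: x ≡ 4 (mod 28).
  Combine with x ≡ 2 (mod 3): since gcd(28, 3) = 1, we get a unique residue mod 84.
    Write x = 4 + 28·t and substitute into x ≡ 2 (mod 3): 28·t ≡ 2 − 4 = -2 (mod 3).
    Reduce coefficients mod 3: 1·t ≡ 1 (mod 3).
    So t ≡ 1 (mod 3).
    Then x = 4 + 28·1 = 32, valid modulo lcm(28, 3) = 84: x ≡ 32 (mod 84).
Verify: 32 mod 4 = 0 ✓, 32 mod 7 = 4 ✓, 32 mod 3 = 2 ✓.

x ≡ 32 (mod 84).


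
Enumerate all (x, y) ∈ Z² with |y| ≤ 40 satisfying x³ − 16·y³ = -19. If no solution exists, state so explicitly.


The equation is x³ - 16y³ = -19. For fixed y, x³ = 16·y³ − 19, so a solution requires the RHS to be a perfect cube.
Strategy: iterate y from -40 to 40, compute RHS = 16·y³ − 19, and check whether it is a (positive or negative) perfect cube.
Check small values of y:
  y = 0: RHS = -19 is not a perfect cube.
  y = 1: RHS = -3 is not a perfect cube.
  y = -1: RHS = -35 is not a perfect cube.
  y = 2: RHS = 109 is not a perfect cube.
  y = -2: RHS = -147 is not a perfect cube.
  y = 3: RHS = 413 is not a perfect cube.
  y = -3: RHS = -451 is not a perfect cube.
Continuing the search up to |y| = 40 finds no solutions either.
No (x, y) in the scanned range satisfies the equation.

No integer solutions with |y| ≤ 40.


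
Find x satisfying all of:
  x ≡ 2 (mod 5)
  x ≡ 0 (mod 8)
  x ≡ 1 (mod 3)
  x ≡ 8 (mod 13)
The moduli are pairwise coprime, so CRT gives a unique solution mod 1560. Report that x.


Product of moduli M = 5 · 8 · 3 · 13 = 1560.
Merge one congruence at a time:
  Start: x ≡ 2 (mod 5).
  Combine with x ≡ 0 (mod 8); new modulus lcm = 40.
    Write x = 2 + 5·t and substitute into x ≡ 0 (mod 8): 5·t ≡ 0 − 2 = -2 (mod 8).
    Reduce coefficients mod 8: 5·t ≡ 6 (mod 8).
    The inverse of 5 mod 8 is 5 (since 5·5 = 25 = 3·8 + 1), so t ≡ 5·6 = 30 ≡ 6 (mod 8).
    Then x = 2 + 5·6 = 32, valid modulo lcm(5, 8) = 40: x ≡ 32 (mod 40).
  Combine with x ≡ 1 (mod 3); new modulus lcm = 120.
    Write x = 32 + 40·t and substitute into x ≡ 1 (mod 3): 40·t ≡ 1 − 32 = -31 (mod 3).
    Reduce coefficients mod 3: 1·t ≡ 2 (mod 3).
    So t ≡ 2 (mod 3).
    Then x = 32 + 40·2 = 112, valid modulo lcm(40, 3) = 120: x ≡ 112 (mod 120).
  Combine with x ≡ 8 (mod 13); new modulus lcm = 1560.
    Write x = 112 + 120·t and substitute into x ≡ 8 (mod 13): 120·t ≡ 8 − 112 = -104 (mod 13).
    Reduce coefficients mod 13: 3·t ≡ 0 (mod 13).
    The inverse of 3 mod 13 is 9 (since 3·9 = 27 = 2·13 + 1), so t ≡ 9·0 = 0 ≡ 0 (mod 13).
    Then x = 112 + 120·0 = 112, valid modulo lcm(120, 13) = 1560: x ≡ 112 (mod 1560).
Verify against each original: 112 mod 5 = 2, 112 mod 8 = 0, 112 mod 3 = 1, 112 mod 13 = 8.

x ≡ 112 (mod 1560).


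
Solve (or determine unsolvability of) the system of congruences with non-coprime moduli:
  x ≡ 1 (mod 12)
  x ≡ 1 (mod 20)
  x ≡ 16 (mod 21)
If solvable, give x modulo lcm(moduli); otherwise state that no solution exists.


Moduli 12, 20, 21 are not pairwise coprime, so CRT works modulo lcm(m_i) when all pairwise compatibility conditions hold.
Pairwise compatibility: gcd(m_i, m_j) must divide a_i - a_j for every pair.
Merge one congruence at a time:
  Start: x ≡ 1 (mod 12).
  Combine with x ≡ 1 (mod 20): gcd(12, 20) = 4; 1 - 1 = 0, which IS divisible by 4, so compatible.
    Write x = 1 + 12·t and substitute into x ≡ 1 (mod 20): 12·t ≡ 1 − 1 = 0 (mod 20).
    Divide the congruence (and modulus) by g = 4: 3·t ≡ 0 (mod 5).
    The inverse of 3 mod 5 is 2 (since 3·2 = 6 = 1·5 + 1), so t ≡ 2·0 = 0 ≡ 0 (mod 5).
    Then x = 1 + 12·0 = 1, valid modulo lcm(12, 20) = 60: x ≡ 1 (mod 60).
  Combine with x ≡ 16 (mod 21): gcd(60, 21) = 3; 16 - 1 = 15, which IS divisible by 3, so compatible.
    Write x = 1 + 60·t and substitute into x ≡ 16 (mod 21): 60·t ≡ 16 − 1 = 15 (mod 21).
    Divide the congruence (and modulus) by g = 3: 20·t ≡ 5 (mod 7).
    Reduce coefficients mod 7: 6·t ≡ 5 (mod 7).
    The inverse of 6 mod 7 is 6 (since 6·6 = 36 = 5·7 + 1), so t ≡ 6·5 = 30 ≡ 2 (mod 7).
    Then x = 1 + 60·2 = 121, valid modulo lcm(60, 21) = 420: x ≡ 121 (mod 420).
Verify: 121 mod 12 = 1, 121 mod 20 = 1, 121 mod 21 = 16.

x ≡ 121 (mod 420).


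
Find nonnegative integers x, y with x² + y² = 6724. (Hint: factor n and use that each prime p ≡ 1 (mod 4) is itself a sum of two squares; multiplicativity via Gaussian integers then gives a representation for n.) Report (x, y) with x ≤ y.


Step 1: Factor n = 6724 = 2^2 · 41^2.
Step 2: Check the mod-4 condition on each prime factor: 2 = 2 (special); 41 ≡ 1 (mod 4), exponent 2.
All primes ≡ 3 (mod 4) appear to even exponent (or don't appear), so by the two-squares theorem n IS expressible as a sum of two squares.
Step 3: Build a representation. Group n = k² · m with k = 2 and m = 41 · 41 = 1681 (a product of primes ≡ 1 (mod 4)); a representation of m scales to one of n via (k·x)² + (k·y)² = k²(x² + y²). Each prime p ≡ 1 (mod 4) is itself a sum of two squares; find a² by testing p − a² for a perfect square:
  41: 41 − 1² = 40, 41 − 2² = 37, 41 − 3² = 32, 41 − 4² = 25 = 5² ⇒ 41 = 4² + 5².
  Combine using the Brahmagupta–Fibonacci identity (a² + b²)(c² + d²) = (ac − bd)² + (ad + bc)² = (ac + bd)² + (ad − bc)²:
  41 · 41 = 1681: from (4² + 5²)(4² + 5²), take (4·4 − 5·5, 4·5 + 5·4) = (16 − 25, 20 + 20) = (-9, 40); dropping signs (only squares matter) gives (9, 40); check 9² + 40² = 81 + 1600 = 1681 ✓.
  Scale by k = 2: (2·9, 2·40) = (18, 80).
Step 4: Order so x ≤ y and verify: 18² + 80² = 324 + 6400 = 6724 = n. ✓

n = 6724 = 18² + 80² (one valid representation with x ≤ y).


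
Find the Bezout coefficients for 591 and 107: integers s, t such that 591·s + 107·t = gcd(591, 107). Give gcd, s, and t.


Euclidean algorithm on (591, 107) — divide until remainder is 0:
  591 = 5 · 107 + 56
  107 = 1 · 56 + 51
  56 = 1 · 51 + 5
  51 = 10 · 5 + 1
  5 = 5 · 1 + 0
gcd(591, 107) = 1.
Track Bezout coefficients alongside the remainders: start with r₀ = 591 = a·1 + b·0 (s = 1, t = 0) and r₁ = 107 = a·0 + b·1 (s = 0, t = 1); each new remainder r_{k+1} = r_{k-1} − q_k·r_k inherits s_{k+1} = s_{k-1} − q_k·s_k, t_{k+1} = t_{k-1} − q_k·t_k, so r_k = a·s_k + b·t_k at every step:
  q = 5: r = 56, s = 1 − 5·0 = 1, t = 0 − 5·1 = -5  (check: 591·1 + 107·(-5) = 56)
  q = 1: r = 51, s = 0 − 1·1 = -1, t = 1 − 1·(-5) = 6  (check: 591·(-1) + 107·6 = 51)
  q = 1: r = 5, s = 1 − 1·(-1) = 2, t = -5 − 1·6 = -11  (check: 591·2 + 107·(-11) = 5)
  q = 10: r = 1, s = -1 − 10·2 = -21, t = 6 − 10·(-11) = 116  (check: 591·(-21) + 107·116 = 1)
The row with r = 1 (the gcd) gives the Bezout coefficients s = -21, t = 116.
Result: 591 · (-21) + 107 · (116) = 1.

gcd(591, 107) = 1; s = -21, t = 116 (check: 591·(-21) + 107·116 = 1).


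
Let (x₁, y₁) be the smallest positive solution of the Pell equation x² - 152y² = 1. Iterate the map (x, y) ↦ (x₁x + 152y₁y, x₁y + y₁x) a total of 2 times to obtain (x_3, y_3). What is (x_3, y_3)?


Step 1: Find the fundamental solution (x₁, y₁) of x² - 152y² = 1.
  Expand √152 as a continued fraction. a₀ = ⌊√152⌋ = 12; iterate m_{k+1} = d_k·a_k − m_k, d_{k+1} = (152 − m_{k+1}²)/d_k, a_{k+1} = ⌊(a₀ + m_{k+1})/d_{k+1}⌋ (starting m₀ = 0, d₀ = 1), with convergents p_k = a_k·p_{k-1} + p_{k-2}, q_k = a_k·q_{k-1} + q_{k-2} (p₋₁ = 1, q₋₁ = 0):
  k = 0: a₀ = 12; p₀/q₀ = 12/1; p₀² − 152·q₀² = 144 − 152 = -8.
  k = 1: m = 12, d = 8, a = ⌊(12 + 12)/8⌋ = 3; p/q = (3·12 + 1)/(3·1 + 0) = 37/3; p² − 152·q² = 1369 − 1368 = 1.
  The first convergent with p² − 152·q² = 1 gives the fundamental solution (x₁, y₁) = (37, 3).
Step 2: Apply the recurrence (x_{n+1}, y_{n+1}) = (x₁x_n + 152y₁y_n, x₁y_n + y₁x_n) repeatedly.
  From (x_1, y_1) = (37, 3): x_2 = 37·37 + 152·3·3 = 2737; y_2 = 37·3 + 3·37 = 222.
  From (x_2, y_2) = (2737, 222): x_3 = 37·2737 + 152·3·222 = 202501; y_3 = 37·222 + 3·2737 = 16425.
Step 3: Verify x_3² - 152·y_3² = 41006655001 - 41006655000 = 1 (should be 1). ✓

(x_1, y_1) = (37, 3); (x_3, y_3) = (202501, 16425).


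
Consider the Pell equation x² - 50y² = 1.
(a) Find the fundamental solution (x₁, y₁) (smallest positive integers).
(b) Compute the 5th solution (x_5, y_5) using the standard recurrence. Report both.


Step 1: Find the fundamental solution (x₁, y₁) of x² - 50y² = 1.
  Expand √50 as a continued fraction. a₀ = ⌊√50⌋ = 7; iterate m_{k+1} = d_k·a_k − m_k, d_{k+1} = (50 − m_{k+1}²)/d_k, a_{k+1} = ⌊(a₀ + m_{k+1})/d_{k+1}⌋ (starting m₀ = 0, d₀ = 1), with convergents p_k = a_k·p_{k-1} + p_{k-2}, q_k = a_k·q_{k-1} + q_{k-2} (p₋₁ = 1, q₋₁ = 0):
  k = 0: a₀ = 7; p₀/q₀ = 7/1; p₀² − 50·q₀² = 49 − 50 = -1.
  k = 1: m = 7, d = 1, a = ⌊(7 + 7)/1⌋ = 14; p/q = (14·7 + 1)/(14·1 + 0) = 99/14; p² − 50·q² = 9801 − 9800 = 1.
  The first convergent with p² − 50·q² = 1 gives the fundamental solution (x₁, y₁) = (99, 14).
Step 2: Apply the recurrence (x_{n+1}, y_{n+1}) = (x₁x_n + 50y₁y_n, x₁y_n + y₁x_n) repeatedly.
  From (x_1, y_1) = (99, 14): x_2 = 99·99 + 50·14·14 = 19601; y_2 = 99·14 + 14·99 = 2772.
  From (x_2, y_2) = (19601, 2772): x_3 = 99·19601 + 50·14·2772 = 3880899; y_3 = 99·2772 + 14·19601 = 548842.
  From (x_3, y_3) = (3880899, 548842): x_4 = 99·3880899 + 50·14·548842 = 768398401; y_4 = 99·548842 + 14·3880899 = 108667944.
  From (x_4, y_4) = (768398401, 108667944): x_5 = 99·768398401 + 50·14·108667944 = 152139002499; y_5 = 99·108667944 + 14·768398401 = 21515704070.
Step 3: Verify x_5² - 50·y_5² = 23146276081390728245001 - 23146276081390728245000 = 1 (should be 1). ✓

(x_1, y_1) = (99, 14); (x_5, y_5) = (152139002499, 21515704070).


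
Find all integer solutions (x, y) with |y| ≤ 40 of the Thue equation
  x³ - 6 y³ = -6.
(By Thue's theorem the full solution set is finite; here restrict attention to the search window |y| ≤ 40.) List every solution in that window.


The equation is x³ - 6y³ = -6. For fixed y, x³ = 6·y³ − 6, so a solution requires the RHS to be a perfect cube.
Strategy: iterate y from -40 to 40, compute RHS = 6·y³ − 6, and check whether it is a (positive or negative) perfect cube.
Check small values of y:
  y = 0: RHS = -6 is not a perfect cube.
  y = 1: RHS = 0 = (0)³ ⇒ x = 0 works.
  y = -1: RHS = -12 is not a perfect cube.
  y = 2: RHS = 42 is not a perfect cube.
  y = -2: RHS = -54 is not a perfect cube.
  y = 3: RHS = 156 is not a perfect cube.
  y = -3: RHS = -168 is not a perfect cube.
Continuing the search up to |y| = 40 finds no further solutions beyond those listed.
Collected solutions: (0, 1).

Solutions (with |y| ≤ 40): (0, 1).


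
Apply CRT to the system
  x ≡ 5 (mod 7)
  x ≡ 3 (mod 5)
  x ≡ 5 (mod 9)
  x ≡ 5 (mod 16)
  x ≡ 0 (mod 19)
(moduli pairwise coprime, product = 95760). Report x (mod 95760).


Product of moduli M = 7 · 5 · 9 · 16 · 19 = 95760.
Merge one congruence at a time:
  Start: x ≡ 5 (mod 7).
  Combine with x ≡ 3 (mod 5); new modulus lcm = 35.
    Write x = 5 + 7·t and substitute into x ≡ 3 (mod 5): 7·t ≡ 3 − 5 = -2 (mod 5).
    Reduce coefficients mod 5: 2·t ≡ 3 (mod 5).
    The inverse of 2 mod 5 is 3 (since 2·3 = 6 = 1·5 + 1), so t ≡ 3·3 = 9 ≡ 4 (mod 5).
    Then x = 5 + 7·4 = 33, valid modulo lcm(7, 5) = 35: x ≡ 33 (mod 35).
  Combine with x ≡ 5 (mod 9); new modulus lcm = 315.
    Write x = 33 + 35·t and substitute into x ≡ 5 (mod 9): 35·t ≡ 5 − 33 = -28 (mod 9).
    Reduce coefficients mod 9: 8·t ≡ 8 (mod 9).
    The inverse of 8 mod 9 is 8 (since 8·8 = 64 = 7·9 + 1), so t ≡ 8·8 = 64 ≡ 1 (mod 9).
    Then x = 33 + 35·1 = 68, valid modulo lcm(35, 9) = 315: x ≡ 68 (mod 315).
  Combine with x ≡ 5 (mod 16); new modulus lcm = 5040.
    Write x = 68 + 315·t and substitute into x ≡ 5 (mod 16): 315·t ≡ 5 − 68 = -63 (mod 16).
    Reduce coefficients mod 16: 11·t ≡ 1 (mod 16).
    The inverse of 11 mod 16 is 3 (since 11·3 = 33 = 2·16 + 1), so t ≡ 3·1 = 3 ≡ 3 (mod 16).
    Then x = 68 + 315·3 = 1013, valid modulo lcm(315, 16) = 5040: x ≡ 1013 (mod 5040).
  Combine with x ≡ 0 (mod 19); new modulus lcm = 95760.
    Write x = 1013 + 5040·t and substitute into x ≡ 0 (mod 19): 5040·t ≡ 0 − 1013 = -1013 (mod 19).
    Reduce coefficients mod 19: 5·t ≡ 13 (mod 19).
    The inverse of 5 mod 19 is 4 (since 5·4 = 20 = 1·19 + 1), so t ≡ 4·13 = 52 ≡ 14 (mod 19).
    Then x = 1013 + 5040·14 = 71573, valid modulo lcm(5040, 19) = 95760: x ≡ 71573 (mod 95760).
Verify against each original: 71573 mod 7 = 5, 71573 mod 5 = 3, 71573 mod 9 = 5, 71573 mod 16 = 5, 71573 mod 19 = 0.

x ≡ 71573 (mod 95760).


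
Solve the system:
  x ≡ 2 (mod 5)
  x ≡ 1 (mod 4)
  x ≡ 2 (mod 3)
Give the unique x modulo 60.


Moduli 5, 4, 3 are pairwise coprime; by CRT there is a unique solution modulo M = 5 · 4 · 3 = 60.
Solve pairwise, accumulating the modulus:
  Start with x ≡ 2 (mod 5).
  Combine with x ≡ 1 (mod 4): since gcd(5, 4) = 1, we get a unique residue mod 20.
    Write x = 2 + 5·t and substitute into x ≡ 1 (mod 4): 5·t ≡ 1 − 2 = -1 (mod 4).
    Reduce coefficients mod 4: 1·t ≡ 3 (mod 4).
    So t ≡ 3 (mod 4).
    Then x = 2 + 5·3 = 17, valid modulo lcm(5, 4) = 20: x ≡ 17 (mod 20).
  Combine with x ≡ 2 (mod 3): since gcd(20, 3) = 1, we get a unique residue mod 60.
    Write x = 17 + 20·t and substitute into x ≡ 2 (mod 3): 20·t ≡ 2 − 17 = -15 (mod 3).
    Reduce coefficients mod 3: 2·t ≡ 0 (mod 3).
    The inverse of 2 mod 3 is 2 (since 2·2 = 4 = 1·3 + 1), so t ≡ 2·0 = 0 ≡ 0 (mod 3).
    Then x = 17 + 20·0 = 17, valid modulo lcm(20, 3) = 60: x ≡ 17 (mod 60).
Verify: 17 mod 5 = 2 ✓, 17 mod 4 = 1 ✓, 17 mod 3 = 2 ✓.

x ≡ 17 (mod 60).


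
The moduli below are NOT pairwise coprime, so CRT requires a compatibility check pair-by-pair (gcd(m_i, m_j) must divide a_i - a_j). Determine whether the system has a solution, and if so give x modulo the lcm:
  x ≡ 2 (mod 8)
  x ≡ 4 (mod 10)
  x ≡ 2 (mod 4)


Moduli 8, 10, 4 are not pairwise coprime, so CRT works modulo lcm(m_i) when all pairwise compatibility conditions hold.
Pairwise compatibility: gcd(m_i, m_j) must divide a_i - a_j for every pair.
Merge one congruence at a time:
  Start: x ≡ 2 (mod 8).
  Combine with x ≡ 4 (mod 10): gcd(8, 10) = 2; 4 - 2 = 2, which IS divisible by 2, so compatible.
    Write x = 2 + 8·t and substitute into x ≡ 4 (mod 10): 8·t ≡ 4 − 2 = 2 (mod 10).
    Divide the congruence (and modulus) by g = 2: 4·t ≡ 1 (mod 5).
    The inverse of 4 mod 5 is 4 (since 4·4 = 16 = 3·5 + 1), so t ≡ 4·1 = 4 ≡ 4 (mod 5).
    Then x = 2 + 8·4 = 34, valid modulo lcm(8, 10) = 40: x ≡ 34 (mod 40).
  Combine with x ≡ 2 (mod 4): gcd(40, 4) = 4; 2 - 34 = -32, which IS divisible by 4, so compatible.
    Write x = 34 + 40·t and substitute into x ≡ 2 (mod 4): 40·t ≡ 2 − 34 = -32 (mod 4).
    Divide the congruence (and modulus) by g = 4: 10·t ≡ -8 (mod 1).
    Modulo 1 every t works; take t = 0.
    Then x = 34 + 40·0 = 34, valid modulo lcm(40, 4) = 40: x ≡ 34 (mod 40).
Verify: 34 mod 8 = 2, 34 mod 10 = 4, 34 mod 4 = 2.

x ≡ 34 (mod 40).


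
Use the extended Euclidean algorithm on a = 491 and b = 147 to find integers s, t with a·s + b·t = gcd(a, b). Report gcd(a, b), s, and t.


Euclidean algorithm on (491, 147) — divide until remainder is 0:
  491 = 3 · 147 + 50
  147 = 2 · 50 + 47
  50 = 1 · 47 + 3
  47 = 15 · 3 + 2
  3 = 1 · 2 + 1
  2 = 2 · 1 + 0
gcd(491, 147) = 1.
Track Bezout coefficients alongside the remainders: start with r₀ = 491 = a·1 + b·0 (s = 1, t = 0) and r₁ = 147 = a·0 + b·1 (s = 0, t = 1); each new remainder r_{k+1} = r_{k-1} − q_k·r_k inherits s_{k+1} = s_{k-1} − q_k·s_k, t_{k+1} = t_{k-1} − q_k·t_k, so r_k = a·s_k + b·t_k at every step:
  q = 3: r = 50, s = 1 − 3·0 = 1, t = 0 − 3·1 = -3  (check: 491·1 + 147·(-3) = 50)
  q = 2: r = 47, s = 0 − 2·1 = -2, t = 1 − 2·(-3) = 7  (check: 491·(-2) + 147·7 = 47)
  q = 1: r = 3, s = 1 − 1·(-2) = 3, t = -3 − 1·7 = -10  (check: 491·3 + 147·(-10) = 3)
  q = 15: r = 2, s = -2 − 15·3 = -47, t = 7 − 15·(-10) = 157  (check: 491·(-47) + 147·157 = 2)
  q = 1: r = 1, s = 3 − 1·(-47) = 50, t = -10 − 1·157 = -167  (check: 491·50 + 147·(-167) = 1)
The row with r = 1 (the gcd) gives the Bezout coefficients s = 50, t = -167.
Result: 491 · (50) + 147 · (-167) = 1.

gcd(491, 147) = 1; s = 50, t = -167 (check: 491·50 + 147·(-167) = 1).


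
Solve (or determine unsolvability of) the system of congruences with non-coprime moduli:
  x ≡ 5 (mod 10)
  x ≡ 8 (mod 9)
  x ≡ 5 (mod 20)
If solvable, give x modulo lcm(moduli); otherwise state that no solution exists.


Moduli 10, 9, 20 are not pairwise coprime, so CRT works modulo lcm(m_i) when all pairwise compatibility conditions hold.
Pairwise compatibility: gcd(m_i, m_j) must divide a_i - a_j for every pair.
Merge one congruence at a time:
  Start: x ≡ 5 (mod 10).
  Combine with x ≡ 8 (mod 9): gcd(10, 9) = 1; 8 - 5 = 3, which IS divisible by 1, so compatible.
    Write x = 5 + 10·t and substitute into x ≡ 8 (mod 9): 10·t ≡ 8 − 5 = 3 (mod 9).
    Reduce coefficients mod 9: 1·t ≡ 3 (mod 9).
    So t ≡ 3 (mod 9).
    Then x = 5 + 10·3 = 35, valid modulo lcm(10, 9) = 90: x ≡ 35 (mod 90).
  Combine with x ≡ 5 (mod 20): gcd(90, 20) = 10; 5 - 35 = -30, which IS divisible by 10, so compatible.
    Write x = 35 + 90·t and substitute into x ≡ 5 (mod 20): 90·t ≡ 5 − 35 = -30 (mod 20).
    Divide the congruence (and modulus) by g = 10: 9·t ≡ -3 (mod 2).
    Reduce coefficients mod 2: 1·t ≡ 1 (mod 2).
    So t ≡ 1 (mod 2).
    Then x = 35 + 90·1 = 125, valid modulo lcm(90, 20) = 180: x ≡ 125 (mod 180).
Verify: 125 mod 10 = 5, 125 mod 9 = 8, 125 mod 20 = 5.

x ≡ 125 (mod 180).


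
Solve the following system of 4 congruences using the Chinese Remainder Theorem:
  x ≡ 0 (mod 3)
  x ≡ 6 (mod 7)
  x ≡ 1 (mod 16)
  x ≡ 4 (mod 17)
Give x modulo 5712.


Product of moduli M = 3 · 7 · 16 · 17 = 5712.
Merge one congruence at a time:
  Start: x ≡ 0 (mod 3).
  Combine with x ≡ 6 (mod 7); new modulus lcm = 21.
    Write x = 0 + 3·t and substitute into x ≡ 6 (mod 7): 3·t ≡ 6 − 0 = 6 (mod 7).
    The inverse of 3 mod 7 is 5 (since 3·5 = 15 = 2·7 + 1), so t ≡ 5·6 = 30 ≡ 2 (mod 7).
    Then x = 0 + 3·2 = 6, valid modulo lcm(3, 7) = 21: x ≡ 6 (mod 21).
  Combine with x ≡ 1 (mod 16); new modulus lcm = 336.
    Write x = 6 + 21·t and substitute into x ≡ 1 (mod 16): 21·t ≡ 1 − 6 = -5 (mod 16).
    Reduce coefficients mod 16: 5·t ≡ 11 (mod 16).
    The inverse of 5 mod 16 is 13 (since 5·13 = 65 = 4·16 + 1), so t ≡ 13·11 = 143 ≡ 15 (mod 16).
    Then x = 6 + 21·15 = 321, valid modulo lcm(21, 16) = 336: x ≡ 321 (mod 336).
  Combine with x ≡ 4 (mod 17); new modulus lcm = 5712.
    Write x = 321 + 336·t and substitute into x ≡ 4 (mod 17): 336·t ≡ 4 − 321 = -317 (mod 17).
    Reduce coefficients mod 17: 13·t ≡ 6 (mod 17).
    The inverse of 13 mod 17 is 4 (since 13·4 = 52 = 3·17 + 1), so t ≡ 4·6 = 24 ≡ 7 (mod 17).
    Then x = 321 + 336·7 = 2673, valid modulo lcm(336, 17) = 5712: x ≡ 2673 (mod 5712).
Verify against each original: 2673 mod 3 = 0, 2673 mod 7 = 6, 2673 mod 16 = 1, 2673 mod 17 = 4.

x ≡ 2673 (mod 5712).


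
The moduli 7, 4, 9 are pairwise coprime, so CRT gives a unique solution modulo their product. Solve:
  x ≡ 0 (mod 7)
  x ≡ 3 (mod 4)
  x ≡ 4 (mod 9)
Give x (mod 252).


Moduli 7, 4, 9 are pairwise coprime; by CRT there is a unique solution modulo M = 7 · 4 · 9 = 252.
Solve pairwise, accumulating the modulus:
  Start with x ≡ 0 (mod 7).
  Combine with x ≡ 3 (mod 4): since gcd(7, 4) = 1, we get a unique residue mod 28.
    Write x = 0 + 7·t and substitute into x ≡ 3 (mod 4): 7·t ≡ 3 − 0 = 3 (mod 4).
    Reduce coefficients mod 4: 3·t ≡ 3 (mod 4).
    The inverse of 3 mod 4 is 3 (since 3·3 = 9 = 2·4 + 1), so t ≡ 3·3 = 9 ≡ 1 (mod 4).
    Then x = 0 + 7·1 = 7, valid modulo lcm(7, 4) = 28: x ≡ 7 (mod 28).
  Combine with x ≡ 4 (mod 9): since gcd(28, 9) = 1, we get a unique residue mod 252.
    Write x = 7 + 28·t and substitute into x ≡ 4 (mod 9): 28·t ≡ 4 − 7 = -3 (mod 9).
    Reduce coefficients mod 9: 1·t ≡ 6 (mod 9).
    So t ≡ 6 (mod 9).
    Then x = 7 + 28·6 = 175, valid modulo lcm(28, 9) = 252: x ≡ 175 (mod 252).
Verify: 175 mod 7 = 0 ✓, 175 mod 4 = 3 ✓, 175 mod 9 = 4 ✓.

x ≡ 175 (mod 252).


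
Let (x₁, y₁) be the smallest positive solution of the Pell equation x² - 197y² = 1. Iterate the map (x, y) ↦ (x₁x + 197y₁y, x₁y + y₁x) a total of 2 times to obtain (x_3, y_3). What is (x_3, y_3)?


Step 1: Find the fundamental solution (x₁, y₁) of x² - 197y² = 1.
  Expand √197 as a continued fraction. a₀ = ⌊√197⌋ = 14; iterate m_{k+1} = d_k·a_k − m_k, d_{k+1} = (197 − m_{k+1}²)/d_k, a_{k+1} = ⌊(a₀ + m_{k+1})/d_{k+1}⌋ (starting m₀ = 0, d₀ = 1), with convergents p_k = a_k·p_{k-1} + p_{k-2}, q_k = a_k·q_{k-1} + q_{k-2} (p₋₁ = 1, q₋₁ = 0):
  k = 0: a₀ = 14; p₀/q₀ = 14/1; p₀² − 197·q₀² = 196 − 197 = -1.
  k = 1: m = 14, d = 1, a = ⌊(14 + 14)/1⌋ = 28; p/q = (28·14 + 1)/(28·1 + 0) = 393/28; p² − 197·q² = 154449 − 154448 = 1.
  The first convergent with p² − 197·q² = 1 gives the fundamental solution (x₁, y₁) = (393, 28).
Step 2: Apply the recurrence (x_{n+1}, y_{n+1}) = (x₁x_n + 197y₁y_n, x₁y_n + y₁x_n) repeatedly.
  From (x_1, y_1) = (393, 28): x_2 = 393·393 + 197·28·28 = 308897; y_2 = 393·28 + 28·393 = 22008.
  From (x_2, y_2) = (308897, 22008): x_3 = 393·308897 + 197·28·22008 = 242792649; y_3 = 393·22008 + 28·308897 = 17298260.
Step 3: Verify x_3² - 197·y_3² = 58948270408437201 - 58948270408437200 = 1 (should be 1). ✓

(x_1, y_1) = (393, 28); (x_3, y_3) = (242792649, 17298260).


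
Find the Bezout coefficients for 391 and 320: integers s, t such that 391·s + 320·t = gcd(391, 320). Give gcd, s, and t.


Euclidean algorithm on (391, 320) — divide until remainder is 0:
  391 = 1 · 320 + 71
  320 = 4 · 71 + 36
  71 = 1 · 36 + 35
  36 = 1 · 35 + 1
  35 = 35 · 1 + 0
gcd(391, 320) = 1.
Track Bezout coefficients alongside the remainders: start with r₀ = 391 = a·1 + b·0 (s = 1, t = 0) and r₁ = 320 = a·0 + b·1 (s = 0, t = 1); each new remainder r_{k+1} = r_{k-1} − q_k·r_k inherits s_{k+1} = s_{k-1} − q_k·s_k, t_{k+1} = t_{k-1} − q_k·t_k, so r_k = a·s_k + b·t_k at every step:
  q = 1: r = 71, s = 1 − 1·0 = 1, t = 0 − 1·1 = -1  (check: 391·1 + 320·(-1) = 71)
  q = 4: r = 36, s = 0 − 4·1 = -4, t = 1 − 4·(-1) = 5  (check: 391·(-4) + 320·5 = 36)
  q = 1: r = 35, s = 1 − 1·(-4) = 5, t = -1 − 1·5 = -6  (check: 391·5 + 320·(-6) = 35)
  q = 1: r = 1, s = -4 − 1·5 = -9, t = 5 − 1·(-6) = 11  (check: 391·(-9) + 320·11 = 1)
The row with r = 1 (the gcd) gives the Bezout coefficients s = -9, t = 11.
Result: 391 · (-9) + 320 · (11) = 1.

gcd(391, 320) = 1; s = -9, t = 11 (check: 391·(-9) + 320·11 = 1).


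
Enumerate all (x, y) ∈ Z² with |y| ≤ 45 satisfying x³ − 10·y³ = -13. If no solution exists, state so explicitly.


The equation is x³ - 10y³ = -13. For fixed y, x³ = 10·y³ − 13, so a solution requires the RHS to be a perfect cube.
Strategy: iterate y from -45 to 45, compute RHS = 10·y³ − 13, and check whether it is a (positive or negative) perfect cube.
Check small values of y:
  y = 0: RHS = -13 is not a perfect cube.
  y = 1: RHS = -3 is not a perfect cube.
  y = -1: RHS = -23 is not a perfect cube.
  y = 2: RHS = 67 is not a perfect cube.
  y = -2: RHS = -93 is not a perfect cube.
  y = 3: RHS = 257 is not a perfect cube.
  y = -3: RHS = -283 is not a perfect cube.
Continuing the search up to |y| = 45 finds no solutions either.
No (x, y) in the scanned range satisfies the equation.

No integer solutions with |y| ≤ 45.


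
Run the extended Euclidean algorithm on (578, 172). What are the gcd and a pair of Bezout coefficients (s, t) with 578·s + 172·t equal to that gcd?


Euclidean algorithm on (578, 172) — divide until remainder is 0:
  578 = 3 · 172 + 62
  172 = 2 · 62 + 48
  62 = 1 · 48 + 14
  48 = 3 · 14 + 6
  14 = 2 · 6 + 2
  6 = 3 · 2 + 0
gcd(578, 172) = 2.
Track Bezout coefficients alongside the remainders: start with r₀ = 578 = a·1 + b·0 (s = 1, t = 0) and r₁ = 172 = a·0 + b·1 (s = 0, t = 1); each new remainder r_{k+1} = r_{k-1} − q_k·r_k inherits s_{k+1} = s_{k-1} − q_k·s_k, t_{k+1} = t_{k-1} − q_k·t_k, so r_k = a·s_k + b·t_k at every step:
  q = 3: r = 62, s = 1 − 3·0 = 1, t = 0 − 3·1 = -3  (check: 578·1 + 172·(-3) = 62)
  q = 2: r = 48, s = 0 − 2·1 = -2, t = 1 − 2·(-3) = 7  (check: 578·(-2) + 172·7 = 48)
  q = 1: r = 14, s = 1 − 1·(-2) = 3, t = -3 − 1·7 = -10  (check: 578·3 + 172·(-10) = 14)
  q = 3: r = 6, s = -2 − 3·3 = -11, t = 7 − 3·(-10) = 37  (check: 578·(-11) + 172·37 = 6)
  q = 2: r = 2, s = 3 − 2·(-11) = 25, t = -10 − 2·37 = -84  (check: 578·25 + 172·(-84) = 2)
The row with r = 2 (the gcd) gives the Bezout coefficients s = 25, t = -84.
Result: 578 · (25) + 172 · (-84) = 2.

gcd(578, 172) = 2; s = 25, t = -84 (check: 578·25 + 172·(-84) = 2).


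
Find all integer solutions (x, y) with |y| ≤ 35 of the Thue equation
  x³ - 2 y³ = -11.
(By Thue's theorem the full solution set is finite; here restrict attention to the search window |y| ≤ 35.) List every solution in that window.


The equation is x³ - 2y³ = -11. For fixed y, x³ = 2·y³ − 11, so a solution requires the RHS to be a perfect cube.
Strategy: iterate y from -35 to 35, compute RHS = 2·y³ − 11, and check whether it is a (positive or negative) perfect cube.
Check small values of y:
  y = 0: RHS = -11 is not a perfect cube.
  y = 1: RHS = -9 is not a perfect cube.
  y = -1: RHS = -13 is not a perfect cube.
  y = 2: RHS = 5 is not a perfect cube.
  y = -2: RHS = -27 = (-3)³ ⇒ x = -3 works.
  y = 3: RHS = 43 is not a perfect cube.
  y = -3: RHS = -65 is not a perfect cube.
Continuing the search up to |y| = 35 finds no further solutions beyond those listed.
Collected solutions: (-3, -2).

Solutions (with |y| ≤ 35): (-3, -2).


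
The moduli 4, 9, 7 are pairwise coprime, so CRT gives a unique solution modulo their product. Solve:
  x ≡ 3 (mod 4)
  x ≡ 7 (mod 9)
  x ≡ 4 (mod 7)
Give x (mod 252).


Moduli 4, 9, 7 are pairwise coprime; by CRT there is a unique solution modulo M = 4 · 9 · 7 = 252.
Solve pairwise, accumulating the modulus:
  Start with x ≡ 3 (mod 4).
  Combine with x ≡ 7 (mod 9): since gcd(4, 9) = 1, we get a unique residue mod 36.
    Write x = 3 + 4·t and substitute into x ≡ 7 (mod 9): 4·t ≡ 7 − 3 = 4 (mod 9).
    The inverse of 4 mod 9 is 7 (since 4·7 = 28 = 3·9 + 1), so t ≡ 7·4 = 28 ≡ 1 (mod 9).
    Then x = 3 + 4·1 = 7, valid modulo lcm(4, 9) = 36: x ≡ 7 (mod 36).
  Combine with x ≡ 4 (mod 7): since gcd(36, 7) = 1, we get a unique residue mod 252.
    Write x = 7 + 36·t and substitute into x ≡ 4 (mod 7): 36·t ≡ 4 − 7 = -3 (mod 7).
    Reduce coefficients mod 7: 1·t ≡ 4 (mod 7).
    So t ≡ 4 (mod 7).
    Then x = 7 + 36·4 = 151, valid modulo lcm(36, 7) = 252: x ≡ 151 (mod 252).
Verify: 151 mod 4 = 3 ✓, 151 mod 9 = 7 ✓, 151 mod 7 = 4 ✓.

x ≡ 151 (mod 252).


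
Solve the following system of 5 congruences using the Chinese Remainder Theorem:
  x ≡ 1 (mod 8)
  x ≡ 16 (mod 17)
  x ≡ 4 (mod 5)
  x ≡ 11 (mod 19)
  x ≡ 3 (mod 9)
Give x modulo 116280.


Product of moduli M = 8 · 17 · 5 · 19 · 9 = 116280.
Merge one congruence at a time:
  Start: x ≡ 1 (mod 8).
  Combine with x ≡ 16 (mod 17); new modulus lcm = 136.
    Write x = 1 + 8·t and substitute into x ≡ 16 (mod 17): 8·t ≡ 16 − 1 = 15 (mod 17).
    The inverse of 8 mod 17 is 15 (since 8·15 = 120 = 7·17 + 1), so t ≡ 15·15 = 225 ≡ 4 (mod 17).
    Then x = 1 + 8·4 = 33, valid modulo lcm(8, 17) = 136: x ≡ 33 (mod 136).
  Combine with x ≡ 4 (mod 5); new modulus lcm = 680.
    Write x = 33 + 136·t and substitute into x ≡ 4 (mod 5): 136·t ≡ 4 − 33 = -29 (mod 5).
    Reduce coefficients mod 5: 1·t ≡ 1 (mod 5).
    So t ≡ 1 (mod 5).
    Then x = 33 + 136·1 = 169, valid modulo lcm(136, 5) = 680: x ≡ 169 (mod 680).
  Combine with x ≡ 11 (mod 19); new modulus lcm = 12920.
    Write x = 169 + 680·t and substitute into x ≡ 11 (mod 19): 680·t ≡ 11 − 169 = -158 (mod 19).
    Reduce coefficients mod 19: 15·t ≡ 13 (mod 19).
    The inverse of 15 mod 19 is 14 (since 15·14 = 210 = 11·19 + 1), so t ≡ 14·13 = 182 ≡ 11 (mod 19).
    Then x = 169 + 680·11 = 7649, valid modulo lcm(680, 19) = 12920: x ≡ 7649 (mod 12920).
  Combine with x ≡ 3 (mod 9); new modulus lcm = 116280.
    Write x = 7649 + 12920·t and substitute into x ≡ 3 (mod 9): 12920·t ≡ 3 − 7649 = -7646 (mod 9).
    Reduce coefficients mod 9: 5·t ≡ 4 (mod 9).
    The inverse of 5 mod 9 is 2 (since 5·2 = 10 = 1·9 + 1), so t ≡ 2·4 = 8 ≡ 8 (mod 9).
    Then x = 7649 + 12920·8 = 111009, valid modulo lcm(12920, 9) = 116280: x ≡ 111009 (mod 116280).
Verify against each original: 111009 mod 8 = 1, 111009 mod 17 = 16, 111009 mod 5 = 4, 111009 mod 19 = 11, 111009 mod 9 = 3.

x ≡ 111009 (mod 116280).
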